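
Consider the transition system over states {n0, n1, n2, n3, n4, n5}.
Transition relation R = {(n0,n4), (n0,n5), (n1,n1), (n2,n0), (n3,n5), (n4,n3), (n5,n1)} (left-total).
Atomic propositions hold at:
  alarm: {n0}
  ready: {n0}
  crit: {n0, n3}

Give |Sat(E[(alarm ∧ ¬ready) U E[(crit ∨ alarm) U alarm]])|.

1

Sat(¬ready) = {n1, n2, n3, n4, n5}
Sat(alarm ∧ ¬ready) = ∅
Sat(crit ∨ alarm) = {n0, n3}
E[(crit ∨ alarm) U alarm]: least fixpoint, start Z0 = Sat(alarm) = {n0}, add states in Sat(crit ∨ alarm) with some successor in Z. Already a fixed point.
Sat(E[(crit ∨ alarm) U alarm]) = {n0}
E[(alarm ∧ ¬ready) U E[(crit ∨ alarm) U alarm]]: least fixpoint, start Z0 = Sat(E[(crit ∨ alarm) U alarm]) = {n0}, add states in Sat(alarm ∧ ¬ready) with some successor in Z. Already a fixed point.
Sat(E[(alarm ∧ ¬ready) U E[(crit ∨ alarm) U alarm]]) = {n0}
|Sat(E[(alarm ∧ ¬ready) U E[(crit ∨ alarm) U alarm]])| = |{n0}| = 1.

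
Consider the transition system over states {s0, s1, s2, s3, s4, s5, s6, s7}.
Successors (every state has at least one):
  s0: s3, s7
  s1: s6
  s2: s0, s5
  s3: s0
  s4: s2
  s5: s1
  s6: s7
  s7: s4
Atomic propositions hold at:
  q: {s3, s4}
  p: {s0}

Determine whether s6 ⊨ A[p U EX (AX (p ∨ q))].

Yes

Sat(p ∨ q) = {s0, s3, s4}
Sat(AX (p ∨ q)) = {s : every successor in {s0, s3, s4}} = {s3, s7}
Sat(EX (AX (p ∨ q))) = {s : some successor in {s3, s7}} = {s0, s6}
A[p U EX (AX (p ∨ q))]: least fixpoint, start Z0 = Sat(EX (AX (p ∨ q))) = {s0, s6}, add states in Sat(p) with every successor in Z. Already a fixed point.
Sat(A[p U EX (AX (p ∨ q))]) = {s0, s6}
s6 ∈ Sat(A[p U EX (AX (p ∨ q))]) = {s0, s6}, so the formula holds at s6.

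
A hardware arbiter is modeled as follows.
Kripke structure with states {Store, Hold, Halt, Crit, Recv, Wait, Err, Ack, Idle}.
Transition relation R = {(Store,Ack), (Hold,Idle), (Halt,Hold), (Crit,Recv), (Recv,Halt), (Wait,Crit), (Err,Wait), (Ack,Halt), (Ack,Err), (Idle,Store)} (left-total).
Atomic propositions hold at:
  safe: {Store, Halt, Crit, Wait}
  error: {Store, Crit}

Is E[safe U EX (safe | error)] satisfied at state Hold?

Sat(safe | error) = {Store, Halt, Crit, Wait}
Sat(EX (safe | error)) = {s : some successor in {Store, Halt, Crit, Wait}} = {Recv, Wait, Err, Ack, Idle}
E[safe U EX (safe | error)]: least fixpoint, start Z0 = Sat(EX (safe | error)) = {Recv, Wait, Err, Ack, Idle}, add states in Sat(safe) with some successor in Z. Z1 = {Store, Crit, Recv, Wait, Err, Ack, Idle}; fixed.
Sat(E[safe U EX (safe | error)]) = {Store, Crit, Recv, Wait, Err, Ack, Idle}
Hold ∉ Sat(E[safe U EX (safe | error)]) = {Store, Crit, Recv, Wait, Err, Ack, Idle}, so the formula does not hold at Hold.

No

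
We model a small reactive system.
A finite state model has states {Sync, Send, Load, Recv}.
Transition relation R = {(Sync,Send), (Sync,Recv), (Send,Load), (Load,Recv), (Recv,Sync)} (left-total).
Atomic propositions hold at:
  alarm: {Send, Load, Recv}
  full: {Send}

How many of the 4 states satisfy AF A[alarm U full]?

A[alarm U full]: least fixpoint, start Z0 = Sat(full) = {Send}, add states in Sat(alarm) with every successor in Z. Already a fixed point.
Sat(A[alarm U full]) = {Send}
AF A[alarm U full]: least fixpoint, start Z0 = {Send}, add states with every successor in Z. Already a fixed point.
Sat(AF A[alarm U full]) = {Send}
|Sat(AF A[alarm U full])| = |{Send}| = 1.

1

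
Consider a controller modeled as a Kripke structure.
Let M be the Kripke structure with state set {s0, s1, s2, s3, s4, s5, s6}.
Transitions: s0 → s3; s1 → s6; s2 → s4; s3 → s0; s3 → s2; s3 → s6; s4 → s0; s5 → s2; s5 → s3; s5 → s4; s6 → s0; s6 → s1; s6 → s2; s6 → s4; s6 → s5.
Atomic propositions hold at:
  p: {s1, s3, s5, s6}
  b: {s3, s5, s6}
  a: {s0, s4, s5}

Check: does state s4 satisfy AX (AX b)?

Sat(AX b) = {s : every successor in {s3, s5, s6}} = {s0, s1}
Sat(AX (AX b)) = {s : every successor in {s0, s1}} = {s4}
s4 ∈ Sat(AX (AX b)) = {s4}, so the formula holds at s4.

Yes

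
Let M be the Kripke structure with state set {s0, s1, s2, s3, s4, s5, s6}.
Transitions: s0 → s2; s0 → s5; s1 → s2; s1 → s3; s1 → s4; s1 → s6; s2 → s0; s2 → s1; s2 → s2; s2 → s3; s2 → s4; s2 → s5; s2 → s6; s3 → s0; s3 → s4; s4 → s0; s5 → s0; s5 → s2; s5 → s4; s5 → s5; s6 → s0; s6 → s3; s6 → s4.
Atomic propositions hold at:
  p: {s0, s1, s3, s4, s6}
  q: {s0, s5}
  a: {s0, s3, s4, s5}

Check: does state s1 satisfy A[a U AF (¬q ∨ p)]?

Yes

Sat(¬q) = {s1, s2, s3, s4, s6}
Sat(¬q ∨ p) = {s0, s1, s2, s3, s4, s6}
AF (¬q ∨ p): least fixpoint, start Z0 = {s0, s1, s2, s3, s4, s6}, add states with every successor in Z. Already a fixed point.
Sat(AF (¬q ∨ p)) = {s0, s1, s2, s3, s4, s6}
A[a U AF (¬q ∨ p)]: least fixpoint, start Z0 = Sat(AF (¬q ∨ p)) = {s0, s1, s2, s3, s4, s6}, add states in Sat(a) with every successor in Z. Already a fixed point.
Sat(A[a U AF (¬q ∨ p)]) = {s0, s1, s2, s3, s4, s6}
s1 ∈ Sat(A[a U AF (¬q ∨ p)]) = {s0, s1, s2, s3, s4, s6}, so the formula holds at s1.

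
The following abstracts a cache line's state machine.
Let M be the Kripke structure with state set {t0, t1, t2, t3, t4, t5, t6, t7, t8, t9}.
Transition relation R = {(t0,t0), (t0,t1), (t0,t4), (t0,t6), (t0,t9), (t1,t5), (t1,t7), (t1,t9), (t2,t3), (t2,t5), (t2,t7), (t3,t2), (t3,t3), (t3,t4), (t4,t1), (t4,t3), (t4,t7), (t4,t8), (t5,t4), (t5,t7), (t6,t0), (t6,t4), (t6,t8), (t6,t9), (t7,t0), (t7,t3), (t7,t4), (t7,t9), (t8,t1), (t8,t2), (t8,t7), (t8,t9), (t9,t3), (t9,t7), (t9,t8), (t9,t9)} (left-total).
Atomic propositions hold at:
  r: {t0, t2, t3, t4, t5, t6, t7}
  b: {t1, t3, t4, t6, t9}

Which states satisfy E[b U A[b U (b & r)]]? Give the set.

Sat(b & r) = {t3, t4, t6}
A[b U (b & r)]: least fixpoint, start Z0 = Sat((b & r)) = {t3, t4, t6}, add states in Sat(b) with every successor in Z. Already a fixed point.
Sat(A[b U (b & r)]) = {t3, t4, t6}
E[b U A[b U (b & r)]]: least fixpoint, start Z0 = Sat(A[b U (b & r)]) = {t3, t4, t6}, add states in Sat(b) with some successor in Z. Z1 = {t3, t4, t6, t9}; Z2 = {t1, t3, t4, t6, t9}; fixed.
Sat(E[b U A[b U (b & r)]]) = {t1, t3, t4, t6, t9}

{t1, t3, t4, t6, t9}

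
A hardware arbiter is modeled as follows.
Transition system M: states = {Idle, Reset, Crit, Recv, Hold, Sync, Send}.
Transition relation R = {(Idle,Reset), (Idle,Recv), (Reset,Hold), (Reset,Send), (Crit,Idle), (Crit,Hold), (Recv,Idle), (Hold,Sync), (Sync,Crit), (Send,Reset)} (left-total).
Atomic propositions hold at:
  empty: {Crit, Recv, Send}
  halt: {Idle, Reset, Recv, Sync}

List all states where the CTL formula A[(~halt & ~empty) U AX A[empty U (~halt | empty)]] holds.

{Reset, Hold, Sync}

Sat(~halt) = {Crit, Hold, Send}
Sat(~empty) = {Idle, Reset, Hold, Sync}
Sat(~halt & ~empty) = {Hold}
Sat(~halt | empty) = {Crit, Recv, Hold, Send}
A[empty U (~halt | empty)]: least fixpoint, start Z0 = Sat((~halt | empty)) = {Crit, Recv, Hold, Send}, add states in Sat(empty) with every successor in Z. Already a fixed point.
Sat(A[empty U (~halt | empty)]) = {Crit, Recv, Hold, Send}
Sat(AX A[empty U (~halt | empty)]) = {s : every successor in {Crit, Recv, Hold, Send}} = {Reset, Sync}
A[(~halt & ~empty) U AX A[empty U (~halt | empty)]]: least fixpoint, start Z0 = Sat(AX A[empty U (~halt | empty)]) = {Reset, Sync}, add states in Sat(~halt & ~empty) with every successor in Z. Z1 = {Reset, Hold, Sync}; fixed.
Sat(A[(~halt & ~empty) U AX A[empty U (~halt | empty)]]) = {Reset, Hold, Sync}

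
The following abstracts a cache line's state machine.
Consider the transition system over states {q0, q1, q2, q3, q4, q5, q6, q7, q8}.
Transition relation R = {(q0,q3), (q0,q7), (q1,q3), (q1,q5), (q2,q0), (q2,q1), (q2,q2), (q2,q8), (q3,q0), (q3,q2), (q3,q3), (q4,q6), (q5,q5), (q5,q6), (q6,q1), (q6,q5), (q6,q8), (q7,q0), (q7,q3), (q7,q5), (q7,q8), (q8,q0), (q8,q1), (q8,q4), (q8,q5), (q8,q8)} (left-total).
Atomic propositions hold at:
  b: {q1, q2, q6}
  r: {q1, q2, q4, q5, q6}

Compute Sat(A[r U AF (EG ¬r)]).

Sat(¬r) = {q0, q3, q7, q8}
EG ¬r: greatest fixpoint, start Z0 = {q0, q3, q7, q8}, keep only states in Sat with some successor in Z. Already a fixed point.
Sat(EG ¬r) = {q0, q3, q7, q8}
AF (EG ¬r): least fixpoint, start Z0 = {q0, q3, q7, q8}, add states with every successor in Z. Already a fixed point.
Sat(AF (EG ¬r)) = {q0, q3, q7, q8}
A[r U AF (EG ¬r)]: least fixpoint, start Z0 = Sat(AF (EG ¬r)) = {q0, q3, q7, q8}, add states in Sat(r) with every successor in Z. Already a fixed point.
Sat(A[r U AF (EG ¬r)]) = {q0, q3, q7, q8}

{q0, q3, q7, q8}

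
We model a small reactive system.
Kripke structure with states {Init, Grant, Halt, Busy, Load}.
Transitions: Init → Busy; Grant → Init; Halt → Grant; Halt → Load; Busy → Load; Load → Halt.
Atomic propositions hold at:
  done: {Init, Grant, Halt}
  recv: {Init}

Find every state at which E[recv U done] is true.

E[recv U done]: least fixpoint, start Z0 = Sat(done) = {Init, Grant, Halt}, add states in Sat(recv) with some successor in Z. Already a fixed point.
Sat(E[recv U done]) = {Init, Grant, Halt}

{Init, Grant, Halt}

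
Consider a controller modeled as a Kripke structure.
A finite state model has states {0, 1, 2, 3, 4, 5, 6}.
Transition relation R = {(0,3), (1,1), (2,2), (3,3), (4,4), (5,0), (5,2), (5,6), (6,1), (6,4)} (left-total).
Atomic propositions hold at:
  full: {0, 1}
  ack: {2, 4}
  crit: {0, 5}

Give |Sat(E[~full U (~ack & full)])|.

4

Sat(~full) = {2, 3, 4, 5, 6}
Sat(~ack) = {0, 1, 3, 5, 6}
Sat(~ack & full) = {0, 1}
E[~full U (~ack & full)]: least fixpoint, start Z0 = Sat((~ack & full)) = {0, 1}, add states in Sat(~full) with some successor in Z. Z1 = {0, 1, 5, 6}; fixed.
Sat(E[~full U (~ack & full)]) = {0, 1, 5, 6}
|Sat(E[~full U (~ack & full)])| = |{0, 1, 5, 6}| = 4.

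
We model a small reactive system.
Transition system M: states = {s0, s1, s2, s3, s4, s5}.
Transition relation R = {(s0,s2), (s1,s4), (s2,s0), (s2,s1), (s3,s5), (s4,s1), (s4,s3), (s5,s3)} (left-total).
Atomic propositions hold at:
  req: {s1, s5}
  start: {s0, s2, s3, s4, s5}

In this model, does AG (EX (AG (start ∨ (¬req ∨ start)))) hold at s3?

Yes

Sat(¬req) = {s0, s2, s3, s4}
Sat(¬req ∨ start) = {s0, s2, s3, s4, s5}
Sat(start ∨ (¬req ∨ start)) = {s0, s2, s3, s4, s5}
AG (start ∨ (¬req ∨ start)): greatest fixpoint, start Z0 = {s0, s2, s3, s4, s5}, keep only states in Sat with every successor in Z. Z1 = {s0, s3, s5}; Z2 = {s3, s5}; fixed.
Sat(AG (start ∨ (¬req ∨ start))) = {s3, s5}
Sat(EX (AG (start ∨ (¬req ∨ start)))) = {s : some successor in {s3, s5}} = {s3, s4, s5}
AG (EX (AG (start ∨ (¬req ∨ start)))): greatest fixpoint, start Z0 = {s3, s4, s5}, keep only states in Sat with every successor in Z. Z1 = {s3, s5}; fixed.
Sat(AG (EX (AG (start ∨ (¬req ∨ start))))) = {s3, s5}
s3 ∈ Sat(AG (EX (AG (start ∨ (¬req ∨ start))))) = {s3, s5}, so the formula holds at s3.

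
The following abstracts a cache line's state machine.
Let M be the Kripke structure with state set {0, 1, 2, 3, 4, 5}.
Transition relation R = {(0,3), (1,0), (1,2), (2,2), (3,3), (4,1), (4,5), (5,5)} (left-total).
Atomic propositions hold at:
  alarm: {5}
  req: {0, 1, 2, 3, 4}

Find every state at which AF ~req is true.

{5}

Sat(~req) = {5}
AF ~req: least fixpoint, start Z0 = {5}, add states with every successor in Z. Already a fixed point.
Sat(AF ~req) = {5}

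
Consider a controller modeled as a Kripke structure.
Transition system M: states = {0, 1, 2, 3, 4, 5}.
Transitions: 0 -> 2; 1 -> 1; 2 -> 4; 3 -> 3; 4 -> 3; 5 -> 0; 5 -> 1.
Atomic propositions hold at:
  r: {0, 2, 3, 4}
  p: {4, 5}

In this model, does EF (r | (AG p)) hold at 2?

Yes

AG p: greatest fixpoint, start Z0 = {4, 5}, keep only states in Sat with every successor in Z. Z1 = ∅; fixed.
Sat(AG p) = ∅
Sat(r | (AG p)) = {0, 2, 3, 4}
EF (r | (AG p)): least fixpoint, start Z0 = {0, 2, 3, 4}, add states with some successor in Z. Z1 = {0, 2, 3, 4, 5}; fixed.
Sat(EF (r | (AG p))) = {0, 2, 3, 4, 5}
2 ∈ Sat(EF (r | (AG p))) = {0, 2, 3, 4, 5}, so the formula holds at 2.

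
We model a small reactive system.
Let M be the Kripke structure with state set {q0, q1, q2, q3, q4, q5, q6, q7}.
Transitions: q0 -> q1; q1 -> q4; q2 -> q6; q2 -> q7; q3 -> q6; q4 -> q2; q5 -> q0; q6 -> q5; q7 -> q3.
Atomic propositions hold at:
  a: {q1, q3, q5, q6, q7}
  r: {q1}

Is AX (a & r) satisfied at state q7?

No

Sat(a & r) = {q1}
Sat(AX (a & r)) = {s : every successor in {q1}} = {q0}
q7 ∉ Sat(AX (a & r)) = {q0}, so the formula does not hold at q7.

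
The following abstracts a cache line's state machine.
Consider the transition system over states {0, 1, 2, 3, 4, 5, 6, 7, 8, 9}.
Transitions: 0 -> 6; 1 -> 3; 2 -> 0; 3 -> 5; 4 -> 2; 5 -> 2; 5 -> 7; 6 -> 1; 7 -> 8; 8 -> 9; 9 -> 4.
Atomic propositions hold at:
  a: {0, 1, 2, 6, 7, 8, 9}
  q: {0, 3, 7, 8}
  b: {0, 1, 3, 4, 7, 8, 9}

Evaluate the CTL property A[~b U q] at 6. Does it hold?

No

Sat(~b) = {2, 5, 6}
A[~b U q]: least fixpoint, start Z0 = Sat(q) = {0, 3, 7, 8}, add states in Sat(~b) with every successor in Z. Z1 = {0, 2, 3, 7, 8}; Z2 = {0, 2, 3, 5, 7, 8}; fixed.
Sat(A[~b U q]) = {0, 2, 3, 5, 7, 8}
6 ∉ Sat(A[~b U q]) = {0, 2, 3, 5, 7, 8}, so the formula does not hold at 6.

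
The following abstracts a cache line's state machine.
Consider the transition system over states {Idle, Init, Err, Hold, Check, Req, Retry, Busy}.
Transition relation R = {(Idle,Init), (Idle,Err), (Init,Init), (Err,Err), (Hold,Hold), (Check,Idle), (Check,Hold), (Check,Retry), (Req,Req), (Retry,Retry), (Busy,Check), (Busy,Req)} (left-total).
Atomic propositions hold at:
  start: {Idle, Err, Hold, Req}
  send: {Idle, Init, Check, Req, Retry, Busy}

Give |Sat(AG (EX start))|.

3

Sat(EX start) = {s : some successor in {Idle, Err, Hold, Req}} = {Idle, Err, Hold, Check, Req, Busy}
AG (EX start): greatest fixpoint, start Z0 = {Idle, Err, Hold, Check, Req, Busy}, keep only states in Sat with every successor in Z. Z1 = {Err, Hold, Req, Busy}; Z2 = {Err, Hold, Req}; fixed.
Sat(AG (EX start)) = {Err, Hold, Req}
|Sat(AG (EX start))| = |{Err, Hold, Req}| = 3.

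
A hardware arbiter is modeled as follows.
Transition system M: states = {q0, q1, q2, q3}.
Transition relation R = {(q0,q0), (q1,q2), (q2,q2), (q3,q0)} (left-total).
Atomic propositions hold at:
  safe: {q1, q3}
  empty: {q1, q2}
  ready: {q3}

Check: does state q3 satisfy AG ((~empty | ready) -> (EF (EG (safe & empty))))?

No

Sat(~empty) = {q0, q3}
Sat(~empty | ready) = {q0, q3}
Sat(safe & empty) = {q1}
EG (safe & empty): greatest fixpoint, start Z0 = {q1}, keep only states in Sat with some successor in Z. Z1 = ∅; fixed.
Sat(EG (safe & empty)) = ∅
EF (EG (safe & empty)): least fixpoint, start Z0 = ∅, add states with some successor in Z. Already a fixed point.
Sat(EF (EG (safe & empty))) = ∅
Sat((~empty | ready) -> (EF (EG (safe & empty)))) = {q1, q2}
AG ((~empty | ready) -> (EF (EG (safe & empty)))): greatest fixpoint, start Z0 = {q1, q2}, keep only states in Sat with every successor in Z. Already a fixed point.
Sat(AG ((~empty | ready) -> (EF (EG (safe & empty))))) = {q1, q2}
q3 ∉ Sat(AG ((~empty | ready) -> (EF (EG (safe & empty))))) = {q1, q2}, so the formula does not hold at q3.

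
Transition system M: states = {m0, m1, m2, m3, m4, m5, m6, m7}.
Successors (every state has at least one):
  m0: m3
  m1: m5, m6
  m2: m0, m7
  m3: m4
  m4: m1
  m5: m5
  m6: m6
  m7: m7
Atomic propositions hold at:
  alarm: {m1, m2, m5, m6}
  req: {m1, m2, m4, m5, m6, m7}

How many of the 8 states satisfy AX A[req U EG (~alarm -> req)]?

Sat(~alarm) = {m0, m3, m4, m7}
Sat(~alarm -> req) = {m1, m2, m4, m5, m6, m7}
EG (~alarm -> req): greatest fixpoint, start Z0 = {m1, m2, m4, m5, m6, m7}, keep only states in Sat with some successor in Z. Already a fixed point.
Sat(EG (~alarm -> req)) = {m1, m2, m4, m5, m6, m7}
A[req U EG (~alarm -> req)]: least fixpoint, start Z0 = Sat(EG (~alarm -> req)) = {m1, m2, m4, m5, m6, m7}, add states in Sat(req) with every successor in Z. Already a fixed point.
Sat(A[req U EG (~alarm -> req)]) = {m1, m2, m4, m5, m6, m7}
Sat(AX A[req U EG (~alarm -> req)]) = {s : every successor in {m1, m2, m4, m5, m6, m7}} = {m1, m3, m4, m5, m6, m7}
|Sat(AX A[req U EG (~alarm -> req)])| = |{m1, m3, m4, m5, m6, m7}| = 6.

6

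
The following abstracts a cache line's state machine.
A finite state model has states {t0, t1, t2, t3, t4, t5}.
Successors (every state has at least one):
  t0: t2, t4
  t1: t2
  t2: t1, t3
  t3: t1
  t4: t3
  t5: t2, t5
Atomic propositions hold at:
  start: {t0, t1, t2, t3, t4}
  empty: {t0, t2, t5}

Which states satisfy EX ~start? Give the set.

{t5}

Sat(~start) = {t5}
Sat(EX ~start) = {s : some successor in {t5}} = {t5}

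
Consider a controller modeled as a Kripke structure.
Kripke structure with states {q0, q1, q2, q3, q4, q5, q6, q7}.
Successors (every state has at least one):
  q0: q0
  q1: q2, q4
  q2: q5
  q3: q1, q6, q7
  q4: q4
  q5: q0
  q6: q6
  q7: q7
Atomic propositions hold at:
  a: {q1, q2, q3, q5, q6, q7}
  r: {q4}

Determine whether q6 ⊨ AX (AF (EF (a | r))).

Yes

Sat(a | r) = {q1, q2, q3, q4, q5, q6, q7}
EF (a | r): least fixpoint, start Z0 = {q1, q2, q3, q4, q5, q6, q7}, add states with some successor in Z. Already a fixed point.
Sat(EF (a | r)) = {q1, q2, q3, q4, q5, q6, q7}
AF (EF (a | r)): least fixpoint, start Z0 = {q1, q2, q3, q4, q5, q6, q7}, add states with every successor in Z. Already a fixed point.
Sat(AF (EF (a | r))) = {q1, q2, q3, q4, q5, q6, q7}
Sat(AX (AF (EF (a | r)))) = {s : every successor in {q1, q2, q3, q4, q5, q6, q7}} = {q1, q2, q3, q4, q6, q7}
q6 ∈ Sat(AX (AF (EF (a | r)))) = {q1, q2, q3, q4, q6, q7}, so the formula holds at q6.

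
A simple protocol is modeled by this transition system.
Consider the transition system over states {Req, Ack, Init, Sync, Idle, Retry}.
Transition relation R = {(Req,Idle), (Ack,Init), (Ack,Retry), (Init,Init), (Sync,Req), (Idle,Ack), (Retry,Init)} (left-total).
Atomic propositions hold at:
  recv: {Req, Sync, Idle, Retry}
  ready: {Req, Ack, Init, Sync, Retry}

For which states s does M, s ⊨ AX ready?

{Ack, Init, Sync, Idle, Retry}

Sat(AX ready) = {s : every successor in {Req, Ack, Init, Sync, Retry}} = {Ack, Init, Sync, Idle, Retry}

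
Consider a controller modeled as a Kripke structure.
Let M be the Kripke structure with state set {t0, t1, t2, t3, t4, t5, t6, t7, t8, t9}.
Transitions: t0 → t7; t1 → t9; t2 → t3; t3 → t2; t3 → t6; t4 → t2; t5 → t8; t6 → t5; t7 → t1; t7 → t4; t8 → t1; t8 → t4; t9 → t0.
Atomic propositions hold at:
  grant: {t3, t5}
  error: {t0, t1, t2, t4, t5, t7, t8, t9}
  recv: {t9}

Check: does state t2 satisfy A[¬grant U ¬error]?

Sat(¬grant) = {t0, t1, t2, t4, t6, t7, t8, t9}
Sat(¬error) = {t3, t6}
A[¬grant U ¬error]: least fixpoint, start Z0 = Sat(¬error) = {t3, t6}, add states in Sat(¬grant) with every successor in Z. Z1 = {t2, t3, t6}; Z2 = {t2, t3, t4, t6}; fixed.
Sat(A[¬grant U ¬error]) = {t2, t3, t4, t6}
t2 ∈ Sat(A[¬grant U ¬error]) = {t2, t3, t4, t6}, so the formula holds at t2.

Yes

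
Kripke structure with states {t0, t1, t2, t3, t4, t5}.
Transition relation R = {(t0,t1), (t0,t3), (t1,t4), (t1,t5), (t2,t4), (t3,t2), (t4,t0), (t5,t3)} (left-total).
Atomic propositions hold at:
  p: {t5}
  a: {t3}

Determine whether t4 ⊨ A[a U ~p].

Sat(~p) = {t0, t1, t2, t3, t4}
A[a U ~p]: least fixpoint, start Z0 = Sat(~p) = {t0, t1, t2, t3, t4}, add states in Sat(a) with every successor in Z. Already a fixed point.
Sat(A[a U ~p]) = {t0, t1, t2, t3, t4}
t4 ∈ Sat(A[a U ~p]) = {t0, t1, t2, t3, t4}, so the formula holds at t4.

Yes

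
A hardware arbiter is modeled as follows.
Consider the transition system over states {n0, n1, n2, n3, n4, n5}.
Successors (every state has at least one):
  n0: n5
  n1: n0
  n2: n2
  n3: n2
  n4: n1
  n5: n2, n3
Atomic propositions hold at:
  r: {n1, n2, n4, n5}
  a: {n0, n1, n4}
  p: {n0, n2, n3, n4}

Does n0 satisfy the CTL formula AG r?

No

AG r: greatest fixpoint, start Z0 = {n1, n2, n4, n5}, keep only states in Sat with every successor in Z. Z1 = {n2, n4}; Z2 = {n2}; fixed.
Sat(AG r) = {n2}
n0 ∉ Sat(AG r) = {n2}, so the formula does not hold at n0.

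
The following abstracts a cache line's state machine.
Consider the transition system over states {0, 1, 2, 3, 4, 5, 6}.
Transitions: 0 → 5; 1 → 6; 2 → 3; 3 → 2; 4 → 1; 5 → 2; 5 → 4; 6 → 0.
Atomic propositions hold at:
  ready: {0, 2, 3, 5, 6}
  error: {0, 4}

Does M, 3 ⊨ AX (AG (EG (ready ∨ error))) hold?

Yes

Sat(ready ∨ error) = {0, 2, 3, 4, 5, 6}
EG (ready ∨ error): greatest fixpoint, start Z0 = {0, 2, 3, 4, 5, 6}, keep only states in Sat with some successor in Z. Z1 = {0, 2, 3, 5, 6}; fixed.
Sat(EG (ready ∨ error)) = {0, 2, 3, 5, 6}
AG (EG (ready ∨ error)): greatest fixpoint, start Z0 = {0, 2, 3, 5, 6}, keep only states in Sat with every successor in Z. Z1 = {0, 2, 3, 6}; Z2 = {2, 3, 6}; Z3 = {2, 3}; fixed.
Sat(AG (EG (ready ∨ error))) = {2, 3}
Sat(AX (AG (EG (ready ∨ error)))) = {s : every successor in {2, 3}} = {2, 3}
3 ∈ Sat(AX (AG (EG (ready ∨ error)))) = {2, 3}, so the formula holds at 3.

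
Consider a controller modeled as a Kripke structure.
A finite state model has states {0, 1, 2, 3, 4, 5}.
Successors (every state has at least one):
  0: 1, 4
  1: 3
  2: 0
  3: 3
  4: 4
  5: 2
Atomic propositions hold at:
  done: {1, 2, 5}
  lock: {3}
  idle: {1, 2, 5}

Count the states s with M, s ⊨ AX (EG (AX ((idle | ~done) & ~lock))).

Sat(~done) = {0, 3, 4}
Sat(idle | ~done) = {0, 1, 2, 3, 4, 5}
Sat(~lock) = {0, 1, 2, 4, 5}
Sat((idle | ~done) & ~lock) = {0, 1, 2, 4, 5}
Sat(AX ((idle | ~done) & ~lock)) = {s : every successor in {0, 1, 2, 4, 5}} = {0, 2, 4, 5}
EG (AX ((idle | ~done) & ~lock)): greatest fixpoint, start Z0 = {0, 2, 4, 5}, keep only states in Sat with some successor in Z. Already a fixed point.
Sat(EG (AX ((idle | ~done) & ~lock))) = {0, 2, 4, 5}
Sat(AX (EG (AX ((idle | ~done) & ~lock)))) = {s : every successor in {0, 2, 4, 5}} = {2, 4, 5}
|Sat(AX (EG (AX ((idle | ~done) & ~lock))))| = |{2, 4, 5}| = 3.

3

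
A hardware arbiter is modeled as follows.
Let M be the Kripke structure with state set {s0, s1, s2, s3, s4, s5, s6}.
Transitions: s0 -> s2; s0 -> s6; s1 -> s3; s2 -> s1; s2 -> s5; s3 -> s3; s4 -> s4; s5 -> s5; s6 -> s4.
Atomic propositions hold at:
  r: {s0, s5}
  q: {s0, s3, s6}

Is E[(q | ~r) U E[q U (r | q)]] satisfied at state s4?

Sat(~r) = {s1, s2, s3, s4, s6}
Sat(q | ~r) = {s0, s1, s2, s3, s4, s6}
Sat(r | q) = {s0, s3, s5, s6}
E[q U (r | q)]: least fixpoint, start Z0 = Sat((r | q)) = {s0, s3, s5, s6}, add states in Sat(q) with some successor in Z. Already a fixed point.
Sat(E[q U (r | q)]) = {s0, s3, s5, s6}
E[(q | ~r) U E[q U (r | q)]]: least fixpoint, start Z0 = Sat(E[q U (r | q)]) = {s0, s3, s5, s6}, add states in Sat(q | ~r) with some successor in Z. Z1 = {s0, s1, s2, s3, s5, s6}; fixed.
Sat(E[(q | ~r) U E[q U (r | q)]]) = {s0, s1, s2, s3, s5, s6}
s4 ∉ Sat(E[(q | ~r) U E[q U (r | q)]]) = {s0, s1, s2, s3, s5, s6}, so the formula does not hold at s4.

No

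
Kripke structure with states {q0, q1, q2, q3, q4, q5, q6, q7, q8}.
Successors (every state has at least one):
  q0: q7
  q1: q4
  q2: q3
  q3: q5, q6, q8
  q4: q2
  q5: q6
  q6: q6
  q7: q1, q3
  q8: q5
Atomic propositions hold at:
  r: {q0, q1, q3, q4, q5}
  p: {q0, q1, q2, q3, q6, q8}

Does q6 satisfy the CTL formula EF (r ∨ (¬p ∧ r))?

Sat(¬p) = {q4, q5, q7}
Sat(¬p ∧ r) = {q4, q5}
Sat(r ∨ (¬p ∧ r)) = {q0, q1, q3, q4, q5}
EF (r ∨ (¬p ∧ r)): least fixpoint, start Z0 = {q0, q1, q3, q4, q5}, add states with some successor in Z. Z1 = {q0, q1, q2, q3, q4, q5, q7, q8}; fixed.
Sat(EF (r ∨ (¬p ∧ r))) = {q0, q1, q2, q3, q4, q5, q7, q8}
q6 ∉ Sat(EF (r ∨ (¬p ∧ r))) = {q0, q1, q2, q3, q4, q5, q7, q8}, so the formula does not hold at q6.

No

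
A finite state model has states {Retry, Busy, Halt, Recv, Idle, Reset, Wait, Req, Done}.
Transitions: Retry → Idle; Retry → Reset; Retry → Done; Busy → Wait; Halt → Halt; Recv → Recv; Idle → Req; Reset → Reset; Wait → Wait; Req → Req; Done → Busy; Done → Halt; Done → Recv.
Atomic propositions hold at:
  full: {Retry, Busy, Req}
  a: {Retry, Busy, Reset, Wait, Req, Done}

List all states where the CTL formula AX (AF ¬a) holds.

{Halt, Recv}

Sat(¬a) = {Halt, Recv, Idle}
AF ¬a: least fixpoint, start Z0 = {Halt, Recv, Idle}, add states with every successor in Z. Already a fixed point.
Sat(AF ¬a) = {Halt, Recv, Idle}
Sat(AX (AF ¬a)) = {s : every successor in {Halt, Recv, Idle}} = {Halt, Recv}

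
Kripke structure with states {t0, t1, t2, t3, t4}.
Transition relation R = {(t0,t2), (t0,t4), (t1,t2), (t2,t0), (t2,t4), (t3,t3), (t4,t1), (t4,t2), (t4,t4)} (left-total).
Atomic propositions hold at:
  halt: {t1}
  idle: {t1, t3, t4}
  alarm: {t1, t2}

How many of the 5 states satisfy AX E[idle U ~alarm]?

Sat(~alarm) = {t0, t3, t4}
E[idle U ~alarm]: least fixpoint, start Z0 = Sat(~alarm) = {t0, t3, t4}, add states in Sat(idle) with some successor in Z. Already a fixed point.
Sat(E[idle U ~alarm]) = {t0, t3, t4}
Sat(AX E[idle U ~alarm]) = {s : every successor in {t0, t3, t4}} = {t2, t3}
|Sat(AX E[idle U ~alarm])| = |{t2, t3}| = 2.

2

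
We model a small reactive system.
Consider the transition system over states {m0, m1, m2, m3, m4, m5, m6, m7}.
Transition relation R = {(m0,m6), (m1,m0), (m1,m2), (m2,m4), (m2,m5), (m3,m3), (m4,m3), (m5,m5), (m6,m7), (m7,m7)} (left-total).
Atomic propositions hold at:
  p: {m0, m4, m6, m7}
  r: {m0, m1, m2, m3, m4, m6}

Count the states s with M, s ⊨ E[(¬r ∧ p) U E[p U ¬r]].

Sat(¬r) = {m5, m7}
Sat(¬r ∧ p) = {m7}
E[p U ¬r]: least fixpoint, start Z0 = Sat(¬r) = {m5, m7}, add states in Sat(p) with some successor in Z. Z1 = {m5, m6, m7}; Z2 = {m0, m5, m6, m7}; fixed.
Sat(E[p U ¬r]) = {m0, m5, m6, m7}
E[(¬r ∧ p) U E[p U ¬r]]: least fixpoint, start Z0 = Sat(E[p U ¬r]) = {m0, m5, m6, m7}, add states in Sat(¬r ∧ p) with some successor in Z. Already a fixed point.
Sat(E[(¬r ∧ p) U E[p U ¬r]]) = {m0, m5, m6, m7}
|Sat(E[(¬r ∧ p) U E[p U ¬r]])| = |{m0, m5, m6, m7}| = 4.

4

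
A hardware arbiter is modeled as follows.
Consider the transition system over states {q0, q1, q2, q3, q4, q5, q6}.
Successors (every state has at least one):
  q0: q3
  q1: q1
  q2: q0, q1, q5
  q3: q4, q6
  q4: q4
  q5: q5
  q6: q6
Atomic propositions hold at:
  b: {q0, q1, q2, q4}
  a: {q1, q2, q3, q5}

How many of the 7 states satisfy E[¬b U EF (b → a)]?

6

Sat(¬b) = {q3, q5, q6}
Sat(b → a) = {q1, q2, q3, q5, q6}
EF (b → a): least fixpoint, start Z0 = {q1, q2, q3, q5, q6}, add states with some successor in Z. Z1 = {q0, q1, q2, q3, q5, q6}; fixed.
Sat(EF (b → a)) = {q0, q1, q2, q3, q5, q6}
E[¬b U EF (b → a)]: least fixpoint, start Z0 = Sat(EF (b → a)) = {q0, q1, q2, q3, q5, q6}, add states in Sat(¬b) with some successor in Z. Already a fixed point.
Sat(E[¬b U EF (b → a)]) = {q0, q1, q2, q3, q5, q6}
|Sat(E[¬b U EF (b → a)])| = |{q0, q1, q2, q3, q5, q6}| = 6.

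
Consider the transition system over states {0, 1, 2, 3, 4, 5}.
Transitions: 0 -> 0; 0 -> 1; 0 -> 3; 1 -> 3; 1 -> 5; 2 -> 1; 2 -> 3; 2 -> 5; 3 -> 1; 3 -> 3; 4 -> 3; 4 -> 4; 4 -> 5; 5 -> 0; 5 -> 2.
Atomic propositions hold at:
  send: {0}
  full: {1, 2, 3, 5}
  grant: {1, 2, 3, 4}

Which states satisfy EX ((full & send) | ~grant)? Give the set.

Sat(full & send) = ∅
Sat(~grant) = {0, 5}
Sat((full & send) | ~grant) = {0, 5}
Sat(EX ((full & send) | ~grant)) = {s : some successor in {0, 5}} = {0, 1, 2, 4, 5}

{0, 1, 2, 4, 5}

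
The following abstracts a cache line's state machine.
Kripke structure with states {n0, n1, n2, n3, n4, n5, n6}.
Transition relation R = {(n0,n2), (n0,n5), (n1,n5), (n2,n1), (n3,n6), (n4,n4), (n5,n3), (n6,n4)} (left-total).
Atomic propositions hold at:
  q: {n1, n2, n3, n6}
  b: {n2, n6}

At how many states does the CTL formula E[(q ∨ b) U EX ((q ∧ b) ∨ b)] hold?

Sat(q ∨ b) = {n1, n2, n3, n6}
Sat(q ∧ b) = {n2, n6}
Sat((q ∧ b) ∨ b) = {n2, n6}
Sat(EX ((q ∧ b) ∨ b)) = {s : some successor in {n2, n6}} = {n0, n3}
E[(q ∨ b) U EX ((q ∧ b) ∨ b)]: least fixpoint, start Z0 = Sat(EX ((q ∧ b) ∨ b)) = {n0, n3}, add states in Sat(q ∨ b) with some successor in Z. Already a fixed point.
Sat(E[(q ∨ b) U EX ((q ∧ b) ∨ b)]) = {n0, n3}
|Sat(E[(q ∨ b) U EX ((q ∧ b) ∨ b)])| = |{n0, n3}| = 2.

2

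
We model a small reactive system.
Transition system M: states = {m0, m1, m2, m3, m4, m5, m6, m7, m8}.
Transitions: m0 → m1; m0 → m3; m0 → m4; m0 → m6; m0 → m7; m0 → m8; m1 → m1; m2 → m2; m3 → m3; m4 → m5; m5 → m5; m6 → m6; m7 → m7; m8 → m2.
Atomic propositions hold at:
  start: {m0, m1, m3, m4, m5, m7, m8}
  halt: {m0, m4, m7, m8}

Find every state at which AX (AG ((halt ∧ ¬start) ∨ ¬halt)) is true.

{m1, m2, m3, m4, m5, m6, m8}

Sat(¬start) = {m2, m6}
Sat(halt ∧ ¬start) = ∅
Sat(¬halt) = {m1, m2, m3, m5, m6}
Sat((halt ∧ ¬start) ∨ ¬halt) = {m1, m2, m3, m5, m6}
AG ((halt ∧ ¬start) ∨ ¬halt): greatest fixpoint, start Z0 = {m1, m2, m3, m5, m6}, keep only states in Sat with every successor in Z. Already a fixed point.
Sat(AG ((halt ∧ ¬start) ∨ ¬halt)) = {m1, m2, m3, m5, m6}
Sat(AX (AG ((halt ∧ ¬start) ∨ ¬halt))) = {s : every successor in {m1, m2, m3, m5, m6}} = {m1, m2, m3, m4, m5, m6, m8}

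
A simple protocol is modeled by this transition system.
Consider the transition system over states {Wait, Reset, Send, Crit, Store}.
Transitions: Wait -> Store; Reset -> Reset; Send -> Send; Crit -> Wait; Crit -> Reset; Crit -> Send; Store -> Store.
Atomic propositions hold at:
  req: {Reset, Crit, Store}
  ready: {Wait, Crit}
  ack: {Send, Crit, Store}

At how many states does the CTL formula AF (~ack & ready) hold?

1

Sat(~ack) = {Wait, Reset}
Sat(~ack & ready) = {Wait}
AF (~ack & ready): least fixpoint, start Z0 = {Wait}, add states with every successor in Z. Already a fixed point.
Sat(AF (~ack & ready)) = {Wait}
|Sat(AF (~ack & ready))| = |{Wait}| = 1.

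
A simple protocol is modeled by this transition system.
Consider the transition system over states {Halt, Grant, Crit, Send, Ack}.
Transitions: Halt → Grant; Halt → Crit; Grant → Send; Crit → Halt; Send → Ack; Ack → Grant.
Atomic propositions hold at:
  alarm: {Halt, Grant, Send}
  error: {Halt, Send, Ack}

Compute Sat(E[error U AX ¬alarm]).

{Send}

Sat(¬alarm) = {Crit, Ack}
Sat(AX ¬alarm) = {s : every successor in {Crit, Ack}} = {Send}
E[error U AX ¬alarm]: least fixpoint, start Z0 = Sat(AX ¬alarm) = {Send}, add states in Sat(error) with some successor in Z. Already a fixed point.
Sat(E[error U AX ¬alarm]) = {Send}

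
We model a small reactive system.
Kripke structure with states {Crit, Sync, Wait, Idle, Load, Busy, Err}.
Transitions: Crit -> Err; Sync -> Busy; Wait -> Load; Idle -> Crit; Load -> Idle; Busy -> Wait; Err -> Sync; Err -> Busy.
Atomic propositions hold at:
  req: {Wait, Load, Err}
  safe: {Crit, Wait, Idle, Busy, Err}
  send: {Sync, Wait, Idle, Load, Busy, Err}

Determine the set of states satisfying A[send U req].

{Sync, Wait, Load, Busy, Err}

A[send U req]: least fixpoint, start Z0 = Sat(req) = {Wait, Load, Err}, add states in Sat(send) with every successor in Z. Z1 = {Wait, Load, Busy, Err}; Z2 = {Sync, Wait, Load, Busy, Err}; fixed.
Sat(A[send U req]) = {Sync, Wait, Load, Busy, Err}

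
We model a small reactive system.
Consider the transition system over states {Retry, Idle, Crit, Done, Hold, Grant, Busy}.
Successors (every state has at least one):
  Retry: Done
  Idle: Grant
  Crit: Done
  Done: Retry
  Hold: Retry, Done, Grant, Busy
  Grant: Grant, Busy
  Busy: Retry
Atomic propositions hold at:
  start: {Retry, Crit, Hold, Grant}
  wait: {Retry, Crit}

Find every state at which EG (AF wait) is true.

{Retry, Crit, Done, Busy}

AF wait: least fixpoint, start Z0 = {Retry, Crit}, add states with every successor in Z. Z1 = {Retry, Crit, Done, Busy}; fixed.
Sat(AF wait) = {Retry, Crit, Done, Busy}
EG (AF wait): greatest fixpoint, start Z0 = {Retry, Crit, Done, Busy}, keep only states in Sat with some successor in Z. Already a fixed point.
Sat(EG (AF wait)) = {Retry, Crit, Done, Busy}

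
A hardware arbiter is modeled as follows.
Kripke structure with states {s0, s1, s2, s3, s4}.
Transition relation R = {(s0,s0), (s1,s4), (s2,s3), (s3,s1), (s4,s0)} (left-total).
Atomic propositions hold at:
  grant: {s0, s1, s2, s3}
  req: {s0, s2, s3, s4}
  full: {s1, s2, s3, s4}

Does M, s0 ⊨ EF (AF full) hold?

No

AF full: least fixpoint, start Z0 = {s1, s2, s3, s4}, add states with every successor in Z. Already a fixed point.
Sat(AF full) = {s1, s2, s3, s4}
EF (AF full): least fixpoint, start Z0 = {s1, s2, s3, s4}, add states with some successor in Z. Already a fixed point.
Sat(EF (AF full)) = {s1, s2, s3, s4}
s0 ∉ Sat(EF (AF full)) = {s1, s2, s3, s4}, so the formula does not hold at s0.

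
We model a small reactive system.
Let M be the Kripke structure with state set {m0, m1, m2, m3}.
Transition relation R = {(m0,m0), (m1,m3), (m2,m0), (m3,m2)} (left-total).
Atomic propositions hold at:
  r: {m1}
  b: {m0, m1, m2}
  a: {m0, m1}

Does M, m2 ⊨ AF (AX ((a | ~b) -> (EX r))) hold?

Sat(~b) = {m3}
Sat(a | ~b) = {m0, m1, m3}
Sat(EX r) = {s : some successor in {m1}} = ∅
Sat((a | ~b) -> (EX r)) = {m2}
Sat(AX ((a | ~b) -> (EX r))) = {s : every successor in {m2}} = {m3}
AF (AX ((a | ~b) -> (EX r))): least fixpoint, start Z0 = {m3}, add states with every successor in Z. Z1 = {m1, m3}; fixed.
Sat(AF (AX ((a | ~b) -> (EX r)))) = {m1, m3}
m2 ∉ Sat(AF (AX ((a | ~b) -> (EX r)))) = {m1, m3}, so the formula does not hold at m2.

No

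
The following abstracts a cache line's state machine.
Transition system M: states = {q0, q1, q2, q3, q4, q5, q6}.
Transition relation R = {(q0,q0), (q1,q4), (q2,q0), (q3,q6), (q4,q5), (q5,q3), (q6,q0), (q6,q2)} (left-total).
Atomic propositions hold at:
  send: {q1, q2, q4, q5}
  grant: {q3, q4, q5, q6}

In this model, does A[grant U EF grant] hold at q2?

No

EF grant: least fixpoint, start Z0 = {q3, q4, q5, q6}, add states with some successor in Z. Z1 = {q1, q3, q4, q5, q6}; fixed.
Sat(EF grant) = {q1, q3, q4, q5, q6}
A[grant U EF grant]: least fixpoint, start Z0 = Sat(EF grant) = {q1, q3, q4, q5, q6}, add states in Sat(grant) with every successor in Z. Already a fixed point.
Sat(A[grant U EF grant]) = {q1, q3, q4, q5, q6}
q2 ∉ Sat(A[grant U EF grant]) = {q1, q3, q4, q5, q6}, so the formula does not hold at q2.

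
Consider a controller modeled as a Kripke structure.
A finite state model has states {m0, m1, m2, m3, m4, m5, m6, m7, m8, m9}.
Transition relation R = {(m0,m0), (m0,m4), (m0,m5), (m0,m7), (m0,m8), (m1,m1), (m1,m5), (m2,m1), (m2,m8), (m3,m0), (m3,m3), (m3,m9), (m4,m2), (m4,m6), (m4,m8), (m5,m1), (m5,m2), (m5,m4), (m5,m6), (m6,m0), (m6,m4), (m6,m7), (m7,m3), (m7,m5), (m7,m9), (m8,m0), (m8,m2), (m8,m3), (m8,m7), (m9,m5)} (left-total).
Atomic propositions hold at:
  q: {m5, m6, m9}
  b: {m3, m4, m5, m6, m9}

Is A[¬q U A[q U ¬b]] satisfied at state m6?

No

Sat(¬q) = {m0, m1, m2, m3, m4, m7, m8}
Sat(¬b) = {m0, m1, m2, m7, m8}
A[q U ¬b]: least fixpoint, start Z0 = Sat(¬b) = {m0, m1, m2, m7, m8}, add states in Sat(q) with every successor in Z. Already a fixed point.
Sat(A[q U ¬b]) = {m0, m1, m2, m7, m8}
A[¬q U A[q U ¬b]]: least fixpoint, start Z0 = Sat(A[q U ¬b]) = {m0, m1, m2, m7, m8}, add states in Sat(¬q) with every successor in Z. Already a fixed point.
Sat(A[¬q U A[q U ¬b]]) = {m0, m1, m2, m7, m8}
m6 ∉ Sat(A[¬q U A[q U ¬b]]) = {m0, m1, m2, m7, m8}, so the formula does not hold at m6.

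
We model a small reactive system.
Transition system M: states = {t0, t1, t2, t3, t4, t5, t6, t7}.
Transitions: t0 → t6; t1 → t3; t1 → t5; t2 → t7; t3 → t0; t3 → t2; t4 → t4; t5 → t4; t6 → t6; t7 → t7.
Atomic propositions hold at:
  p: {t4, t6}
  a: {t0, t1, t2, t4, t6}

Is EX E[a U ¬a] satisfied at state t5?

Sat(¬a) = {t3, t5, t7}
E[a U ¬a]: least fixpoint, start Z0 = Sat(¬a) = {t3, t5, t7}, add states in Sat(a) with some successor in Z. Z1 = {t1, t2, t3, t5, t7}; fixed.
Sat(E[a U ¬a]) = {t1, t2, t3, t5, t7}
Sat(EX E[a U ¬a]) = {s : some successor in {t1, t2, t3, t5, t7}} = {t1, t2, t3, t7}
t5 ∉ Sat(EX E[a U ¬a]) = {t1, t2, t3, t7}, so the formula does not hold at t5.

No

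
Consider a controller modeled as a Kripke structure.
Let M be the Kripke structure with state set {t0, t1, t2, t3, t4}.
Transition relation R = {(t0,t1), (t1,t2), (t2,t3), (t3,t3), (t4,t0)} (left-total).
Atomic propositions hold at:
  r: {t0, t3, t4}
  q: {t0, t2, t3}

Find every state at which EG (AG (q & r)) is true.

Sat(q & r) = {t0, t3}
AG (q & r): greatest fixpoint, start Z0 = {t0, t3}, keep only states in Sat with every successor in Z. Z1 = {t3}; fixed.
Sat(AG (q & r)) = {t3}
EG (AG (q & r)): greatest fixpoint, start Z0 = {t3}, keep only states in Sat with some successor in Z. Already a fixed point.
Sat(EG (AG (q & r))) = {t3}

{t3}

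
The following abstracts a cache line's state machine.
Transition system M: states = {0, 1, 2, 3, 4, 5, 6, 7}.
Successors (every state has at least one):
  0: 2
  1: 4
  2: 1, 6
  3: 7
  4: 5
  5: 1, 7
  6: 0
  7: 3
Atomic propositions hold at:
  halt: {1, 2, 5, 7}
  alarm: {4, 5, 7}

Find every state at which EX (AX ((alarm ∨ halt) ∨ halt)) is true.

{1, 2, 4, 5, 6, 7}

Sat(alarm ∨ halt) = {1, 2, 4, 5, 7}
Sat((alarm ∨ halt) ∨ halt) = {1, 2, 4, 5, 7}
Sat(AX ((alarm ∨ halt) ∨ halt)) = {s : every successor in {1, 2, 4, 5, 7}} = {0, 1, 3, 4, 5}
Sat(EX (AX ((alarm ∨ halt) ∨ halt))) = {s : some successor in {0, 1, 3, 4, 5}} = {1, 2, 4, 5, 6, 7}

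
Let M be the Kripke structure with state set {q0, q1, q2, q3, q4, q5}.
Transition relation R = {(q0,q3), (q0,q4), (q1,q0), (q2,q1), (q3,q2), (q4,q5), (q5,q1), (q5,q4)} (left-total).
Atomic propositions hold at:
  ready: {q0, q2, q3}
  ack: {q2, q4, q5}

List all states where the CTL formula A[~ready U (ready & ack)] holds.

Sat(~ready) = {q1, q4, q5}
Sat(ready & ack) = {q2}
A[~ready U (ready & ack)]: least fixpoint, start Z0 = Sat((ready & ack)) = {q2}, add states in Sat(~ready) with every successor in Z. Already a fixed point.
Sat(A[~ready U (ready & ack)]) = {q2}

{q2}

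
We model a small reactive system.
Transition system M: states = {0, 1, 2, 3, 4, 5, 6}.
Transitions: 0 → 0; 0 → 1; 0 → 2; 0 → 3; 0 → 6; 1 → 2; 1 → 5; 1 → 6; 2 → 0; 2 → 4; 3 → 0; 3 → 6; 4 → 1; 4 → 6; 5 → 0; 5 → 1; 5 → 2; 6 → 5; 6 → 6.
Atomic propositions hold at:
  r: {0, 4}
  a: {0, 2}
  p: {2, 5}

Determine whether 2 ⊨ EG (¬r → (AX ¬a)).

No

Sat(¬r) = {1, 2, 3, 5, 6}
Sat(¬a) = {1, 3, 4, 5, 6}
Sat(AX ¬a) = {s : every successor in {1, 3, 4, 5, 6}} = {4, 6}
Sat(¬r → (AX ¬a)) = {0, 4, 6}
EG (¬r → (AX ¬a)): greatest fixpoint, start Z0 = {0, 4, 6}, keep only states in Sat with some successor in Z. Already a fixed point.
Sat(EG (¬r → (AX ¬a))) = {0, 4, 6}
2 ∉ Sat(EG (¬r → (AX ¬a))) = {0, 4, 6}, so the formula does not hold at 2.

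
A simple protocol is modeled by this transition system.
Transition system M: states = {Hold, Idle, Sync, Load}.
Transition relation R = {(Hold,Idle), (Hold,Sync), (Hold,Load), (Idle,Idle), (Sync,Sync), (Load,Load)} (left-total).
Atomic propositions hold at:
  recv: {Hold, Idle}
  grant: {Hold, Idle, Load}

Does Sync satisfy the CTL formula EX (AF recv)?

No

AF recv: least fixpoint, start Z0 = {Hold, Idle}, add states with every successor in Z. Already a fixed point.
Sat(AF recv) = {Hold, Idle}
Sat(EX (AF recv)) = {s : some successor in {Hold, Idle}} = {Hold, Idle}
Sync ∉ Sat(EX (AF recv)) = {Hold, Idle}, so the formula does not hold at Sync.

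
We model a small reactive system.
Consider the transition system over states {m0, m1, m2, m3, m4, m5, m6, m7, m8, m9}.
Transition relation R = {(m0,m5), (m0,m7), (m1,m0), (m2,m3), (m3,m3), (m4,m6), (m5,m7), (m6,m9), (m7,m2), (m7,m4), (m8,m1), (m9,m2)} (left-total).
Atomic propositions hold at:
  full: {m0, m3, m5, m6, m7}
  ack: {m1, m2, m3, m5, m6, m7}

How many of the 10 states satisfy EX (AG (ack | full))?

Sat(ack | full) = {m0, m1, m2, m3, m5, m6, m7}
AG (ack | full): greatest fixpoint, start Z0 = {m0, m1, m2, m3, m5, m6, m7}, keep only states in Sat with every successor in Z. Z1 = {m0, m1, m2, m3, m5}; Z2 = {m1, m2, m3}; Z3 = {m2, m3}; fixed.
Sat(AG (ack | full)) = {m2, m3}
Sat(EX (AG (ack | full))) = {s : some successor in {m2, m3}} = {m2, m3, m7, m9}
|Sat(EX (AG (ack | full)))| = |{m2, m3, m7, m9}| = 4.

4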